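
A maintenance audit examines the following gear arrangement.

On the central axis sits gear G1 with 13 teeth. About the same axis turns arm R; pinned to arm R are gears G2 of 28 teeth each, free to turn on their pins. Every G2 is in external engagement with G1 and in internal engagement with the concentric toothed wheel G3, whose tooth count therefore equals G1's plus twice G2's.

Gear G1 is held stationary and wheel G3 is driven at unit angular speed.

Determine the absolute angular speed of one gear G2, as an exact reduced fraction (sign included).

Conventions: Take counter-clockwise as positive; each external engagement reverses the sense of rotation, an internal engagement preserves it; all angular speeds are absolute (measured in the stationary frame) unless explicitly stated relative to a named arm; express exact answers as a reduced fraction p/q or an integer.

planetary set (13T centre, 28T on arm, 69T internal) — Willis relation
ring teeth: 13 + 2·28 = 69
13(ω_sun−ω_arm) = −69(ω_ring−ω_arm),  ω_sun = 0, ω_ring = 1
13(0−ω_arm) = −69(1−ω_arm)  ⇒  82·ω_arm = 69  ⇒  ω_arm = 69/82
sun–planet mesh: 13·(0−69/82) = −28·(ω_p−ω_arm)  ⇒  ω_p−ω_arm = 897/2296
ω_p = 69/82 + 897/2296 = 69/56
exact speed ratio = 69/56

69/56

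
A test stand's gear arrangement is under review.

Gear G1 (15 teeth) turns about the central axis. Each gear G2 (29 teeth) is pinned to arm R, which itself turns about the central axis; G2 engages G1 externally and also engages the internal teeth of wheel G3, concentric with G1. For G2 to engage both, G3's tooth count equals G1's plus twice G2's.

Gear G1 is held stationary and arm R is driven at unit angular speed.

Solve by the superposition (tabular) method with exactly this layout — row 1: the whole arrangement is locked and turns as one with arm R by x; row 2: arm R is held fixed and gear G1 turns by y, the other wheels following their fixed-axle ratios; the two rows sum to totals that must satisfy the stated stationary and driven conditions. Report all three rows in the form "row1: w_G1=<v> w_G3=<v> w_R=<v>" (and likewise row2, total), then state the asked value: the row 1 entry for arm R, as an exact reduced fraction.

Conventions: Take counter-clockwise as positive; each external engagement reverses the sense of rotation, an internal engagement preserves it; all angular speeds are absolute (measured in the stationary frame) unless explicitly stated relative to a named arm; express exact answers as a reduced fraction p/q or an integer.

topology: planetary set — G1 15T / G2 29T / G3 73T, arm = carrier (Willis)
row 1: whole set turns with the arm by x
row 2 — arm fixed, fixed-axis ratios: sun y, ring −(15/73)·y, arm 0
boundary: total ω_sun = x + y = 0 and total ω_arm = x = 1  ⇒  y = -1, x = 1
row 2 ring = −(15/73)·(-1) = 15/73
totals (row 1 + row 2): sun 1 + (-1) = 0, ring 1 + 15/73 = 88/73, arm 1 + 0 = 1
asked cell (row1, arm) = 1

row1: w_G1=1 w_G3=1 w_R=1
row2: w_G1=-1 w_G3=15/73 w_R=0
total: w_G1=0 w_G3=88/73 w_R=1
asked value: 1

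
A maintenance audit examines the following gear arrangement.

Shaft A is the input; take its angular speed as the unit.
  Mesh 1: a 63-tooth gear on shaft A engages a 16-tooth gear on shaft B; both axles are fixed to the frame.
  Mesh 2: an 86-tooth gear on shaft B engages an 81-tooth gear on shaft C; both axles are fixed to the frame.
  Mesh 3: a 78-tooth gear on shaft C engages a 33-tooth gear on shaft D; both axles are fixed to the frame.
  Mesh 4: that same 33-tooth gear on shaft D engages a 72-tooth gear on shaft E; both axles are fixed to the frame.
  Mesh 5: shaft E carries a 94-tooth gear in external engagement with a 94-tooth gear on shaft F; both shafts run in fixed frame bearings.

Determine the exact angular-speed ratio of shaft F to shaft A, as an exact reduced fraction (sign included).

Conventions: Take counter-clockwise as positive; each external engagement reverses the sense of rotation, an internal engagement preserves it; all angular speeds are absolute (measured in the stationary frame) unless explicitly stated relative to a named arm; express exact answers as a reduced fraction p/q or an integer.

-3913/864

class = fixed-axis compound train [5 meshes; 5 ratios multiply, 5 sense flips]
mesh 1 [63T→16T]: running ratio 63/16, sense −
mesh 2 [86T→81T]: running ratio 301/72, sense +
mesh 3 [78T→33T]: running ratio 3913/396, sense −
mesh 4 [33T→72T]: running ratio 3913/864, sense +
mesh 5 [94T→94T]: running ratio 3913/864, sense −
ω_out/ω_in = -3913/864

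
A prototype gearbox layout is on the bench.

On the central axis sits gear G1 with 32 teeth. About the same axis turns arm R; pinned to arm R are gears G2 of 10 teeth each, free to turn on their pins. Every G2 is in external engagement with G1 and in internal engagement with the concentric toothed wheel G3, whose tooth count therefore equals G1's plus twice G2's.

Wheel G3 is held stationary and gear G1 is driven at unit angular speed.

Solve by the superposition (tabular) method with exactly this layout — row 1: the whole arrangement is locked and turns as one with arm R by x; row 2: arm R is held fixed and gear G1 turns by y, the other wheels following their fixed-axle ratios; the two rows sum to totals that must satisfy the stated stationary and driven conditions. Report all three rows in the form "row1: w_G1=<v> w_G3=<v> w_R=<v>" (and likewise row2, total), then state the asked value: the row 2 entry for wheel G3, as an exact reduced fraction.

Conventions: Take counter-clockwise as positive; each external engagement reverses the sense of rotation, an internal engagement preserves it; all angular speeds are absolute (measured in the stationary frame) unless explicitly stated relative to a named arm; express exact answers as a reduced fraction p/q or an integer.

topology: planetary set — G1 32T / G2 10T / G3 52T, arm = carrier (Willis)
row 1 (train locked, turned with arm): all members turn x
superposition row 2 [arm held]: sun y, ring −(32/52)·y, arm 0
boundary: total ω_ring = x − (32/52)·y = 0 and total ω_sun = x + y = 1  ⇒  y = 13/21, x = 8/21
row 2 ring = −(32/52)·13/21 = -8/21
totals (row 1 + row 2): sun 8/21 + 13/21 = 1, ring 8/21 + (-8/21) = 0, arm 8/21 + 0 = 8/21
asked cell (row2, ring) = -8/21

row1: w_G1=8/21 w_G3=8/21 w_R=8/21
row2: w_G1=13/21 w_G3=-8/21 w_R=0
total: w_G1=1 w_G3=0 w_R=8/21
asked value: -8/21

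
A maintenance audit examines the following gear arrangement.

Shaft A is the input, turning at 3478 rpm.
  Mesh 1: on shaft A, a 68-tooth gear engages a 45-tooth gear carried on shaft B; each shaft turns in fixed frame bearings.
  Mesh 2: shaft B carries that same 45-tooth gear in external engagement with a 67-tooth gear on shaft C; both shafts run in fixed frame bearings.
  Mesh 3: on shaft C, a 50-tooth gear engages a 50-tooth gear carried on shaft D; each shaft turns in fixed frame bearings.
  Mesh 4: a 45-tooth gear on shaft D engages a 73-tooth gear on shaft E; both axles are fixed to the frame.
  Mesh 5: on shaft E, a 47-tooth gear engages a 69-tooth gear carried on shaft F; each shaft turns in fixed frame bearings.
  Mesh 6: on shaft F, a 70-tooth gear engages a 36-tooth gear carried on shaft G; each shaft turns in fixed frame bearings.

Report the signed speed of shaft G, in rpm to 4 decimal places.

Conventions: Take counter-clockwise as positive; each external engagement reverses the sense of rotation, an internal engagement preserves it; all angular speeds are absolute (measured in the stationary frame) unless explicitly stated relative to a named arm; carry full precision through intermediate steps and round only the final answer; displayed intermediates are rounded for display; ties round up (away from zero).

+2882.0244 rpm

topology: fixed-axis compound train — 6 meshes, A→G
mesh 1 [68T→45T]: ω = 3478.0000×68/45 = 5255.6444 rpm, sense flips to −
mesh 2 [45T→67T]: ω = 5255.6444×45/67 = 3529.9104 rpm, sense flips to +
mesh 3 [50T→50T]: ω = 3529.9104×50/50 = 3529.9104 rpm, sense flips to −
mesh 4 [45T→73T]: ω = 3529.9104×45/73 = 2175.9722 rpm, sense flips to +
mesh 5 [47T→69T]: ω = 2175.9722×47/69 = 1482.1840 rpm, sense flips to −
mesh 6 [70T→36T]: ω = 1482.1840×70/36 = 2882.0244 rpm, sense flips to +
signed output speed = +2882.0244 rpm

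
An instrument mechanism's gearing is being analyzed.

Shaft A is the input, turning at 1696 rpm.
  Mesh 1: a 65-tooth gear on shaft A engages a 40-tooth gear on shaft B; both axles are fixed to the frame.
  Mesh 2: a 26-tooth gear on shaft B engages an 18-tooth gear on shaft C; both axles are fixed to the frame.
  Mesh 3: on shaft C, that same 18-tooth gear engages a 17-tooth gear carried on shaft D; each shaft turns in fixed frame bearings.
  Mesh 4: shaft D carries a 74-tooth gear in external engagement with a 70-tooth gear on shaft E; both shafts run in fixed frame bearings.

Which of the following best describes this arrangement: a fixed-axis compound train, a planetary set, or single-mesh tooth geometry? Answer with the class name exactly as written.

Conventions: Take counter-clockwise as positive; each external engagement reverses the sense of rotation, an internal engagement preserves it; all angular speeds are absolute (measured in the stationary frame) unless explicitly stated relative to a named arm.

topology: fixed-axis compound train — 4 meshes, A→E
classification: fixed-axis compound train

fixed-axis compound train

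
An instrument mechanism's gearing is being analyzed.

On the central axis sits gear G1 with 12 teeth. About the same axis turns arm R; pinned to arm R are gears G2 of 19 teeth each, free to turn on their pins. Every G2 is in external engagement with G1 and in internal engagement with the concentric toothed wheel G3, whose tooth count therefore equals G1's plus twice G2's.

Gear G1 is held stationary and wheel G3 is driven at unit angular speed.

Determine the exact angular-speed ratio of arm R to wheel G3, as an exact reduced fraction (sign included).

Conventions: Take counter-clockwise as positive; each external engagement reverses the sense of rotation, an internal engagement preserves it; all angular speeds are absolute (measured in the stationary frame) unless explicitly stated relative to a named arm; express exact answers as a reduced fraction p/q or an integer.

25/31

planetary set (12T centre, 19T on arm, 50T internal) — Willis relation
ring teeth: 12 + 2·19 = 50
12(ω_sun−ω_arm) = −50(ω_ring−ω_arm),  ω_sun = 0, ω_ring = 1
12(0−ω_arm) = −50(1−ω_arm)  ⇒  62·ω_arm = 50  ⇒  ω_arm = 25/31
ω_out/ω_in = 25/31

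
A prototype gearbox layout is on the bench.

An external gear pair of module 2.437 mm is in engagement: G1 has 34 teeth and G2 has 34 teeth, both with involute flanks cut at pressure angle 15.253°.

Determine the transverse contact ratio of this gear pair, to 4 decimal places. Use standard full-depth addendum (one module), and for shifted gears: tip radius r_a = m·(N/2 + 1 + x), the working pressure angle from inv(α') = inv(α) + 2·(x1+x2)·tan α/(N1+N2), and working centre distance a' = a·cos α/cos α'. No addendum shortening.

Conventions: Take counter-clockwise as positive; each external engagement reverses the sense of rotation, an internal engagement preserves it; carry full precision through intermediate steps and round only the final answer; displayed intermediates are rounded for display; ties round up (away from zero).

topology: single-mesh involute geometry — m = 2.437, 34T/34T pair
base radii: r_b1 = 39.969603, r_b2 = 39.969603
tip radii: r_a1 = 43.866000, r_a2 = 43.866000
no profile shift: α' = α, a' = a
action lengths: √(r_a1²−r_b1²) = 18.073648, √(r_a2²−r_b2²) = 18.073648
base pitch p_b = π·m·cos α = 7.386365
CR = (18.073648 + 18.073648 − 82.858000·sin 15.25300°)/7.386365 = 1.942616
contact ratio ≈ 1.9426

1.9426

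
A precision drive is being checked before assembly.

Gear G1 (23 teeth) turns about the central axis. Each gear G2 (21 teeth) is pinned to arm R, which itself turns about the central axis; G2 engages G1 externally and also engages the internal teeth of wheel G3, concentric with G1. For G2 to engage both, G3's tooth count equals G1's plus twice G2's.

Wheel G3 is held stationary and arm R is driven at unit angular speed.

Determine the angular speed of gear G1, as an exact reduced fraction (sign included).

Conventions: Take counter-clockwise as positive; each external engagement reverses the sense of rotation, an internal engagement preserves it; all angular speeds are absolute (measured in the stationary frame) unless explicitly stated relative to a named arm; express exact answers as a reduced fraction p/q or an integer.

topology: planetary set — G1 23T / G2 21T / G3 65T, arm = carrier (Willis)
ring teeth: 23 + 2·21 = 65
23(ω_sun−ω_arm) = −65(ω_ring−ω_arm),  ω_ring = 0, ω_arm = 1
ω_sun = 1 − (65/23)(0−1) = 88/23
exact speed ratio = 88/23

88/23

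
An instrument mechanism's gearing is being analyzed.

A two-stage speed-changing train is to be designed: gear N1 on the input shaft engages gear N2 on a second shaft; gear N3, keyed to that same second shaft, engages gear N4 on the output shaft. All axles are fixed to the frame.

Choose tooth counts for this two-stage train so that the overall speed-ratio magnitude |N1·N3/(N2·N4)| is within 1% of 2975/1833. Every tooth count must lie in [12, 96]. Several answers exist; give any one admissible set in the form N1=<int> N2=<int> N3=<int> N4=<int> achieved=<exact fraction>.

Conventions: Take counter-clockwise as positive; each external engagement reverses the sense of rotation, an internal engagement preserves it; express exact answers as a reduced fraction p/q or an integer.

design class (target 2975/1833): fixed-axis compound train
target = 2975/1833 in lowest terms: an exact hit needs N1·N3 = k·2975 and N2·N4 = k·1833 for one integer k, every count in [12, 96]; additionally prefer no 1:1 stage (N1 ≠ N2, N3 ≠ N4)
k = 1: N1·N3 = 2975 = 35·85, N2·N4 = 1833 = 39·47
achieved = 35·85/(39·47) = 2975/1833; |achieved − target| = 0 ≤ 119/7332 ✓

N1=35 N2=39 N3=85 N4=47 achieved=2975/1833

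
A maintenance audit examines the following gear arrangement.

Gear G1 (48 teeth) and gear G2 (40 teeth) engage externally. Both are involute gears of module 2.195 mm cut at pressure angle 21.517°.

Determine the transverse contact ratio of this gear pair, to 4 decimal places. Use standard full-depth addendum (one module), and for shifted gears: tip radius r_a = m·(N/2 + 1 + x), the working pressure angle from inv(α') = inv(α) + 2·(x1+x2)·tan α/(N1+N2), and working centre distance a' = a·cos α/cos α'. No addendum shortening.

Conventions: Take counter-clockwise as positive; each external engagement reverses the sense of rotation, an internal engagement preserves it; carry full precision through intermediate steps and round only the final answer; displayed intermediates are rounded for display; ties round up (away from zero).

1.6579

single-mesh involute tooth geometry (48T engaging 40T at module 2.195)
base radii: r_b1 = 49.008667, r_b2 = 40.840556
tip radii: r_a1 = 54.875000, r_a2 = 46.095000
no profile shift: α' = α, a' = a
action lengths: √(r_a1²−r_b1²) = 24.686357, √(r_a2²−r_b2²) = 21.372834
base pitch p_b = π·m·cos α = 6.415219
CR = (24.686357 + 21.372834 − 96.580000·sin 21.51700°)/6.415219 = 1.657908
contact ratio ≈ 1.6579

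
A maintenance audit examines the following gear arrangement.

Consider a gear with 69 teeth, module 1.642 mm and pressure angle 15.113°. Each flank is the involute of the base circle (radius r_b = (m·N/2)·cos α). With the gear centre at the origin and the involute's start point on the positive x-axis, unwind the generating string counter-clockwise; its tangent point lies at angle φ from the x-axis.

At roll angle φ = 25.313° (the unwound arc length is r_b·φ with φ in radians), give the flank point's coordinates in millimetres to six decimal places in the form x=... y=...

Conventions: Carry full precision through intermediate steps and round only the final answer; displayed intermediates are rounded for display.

x=59.769335 y=1.541512

single-mesh involute tooth geometry (69T wheel at module 1.642)
pitch radius r_p = m·N/2 = 1.642·69/2 = 56.649000
base radius r_b = r_p·cos α = 56.649000·cos 15.113° = 54.689709
roll angle φ = 25.313° = 0.44179519 rad
x = r_b·(cos φ + φ·sin φ) = 59.769335
y = r_b·(sin φ − φ·cos φ) = 1.541512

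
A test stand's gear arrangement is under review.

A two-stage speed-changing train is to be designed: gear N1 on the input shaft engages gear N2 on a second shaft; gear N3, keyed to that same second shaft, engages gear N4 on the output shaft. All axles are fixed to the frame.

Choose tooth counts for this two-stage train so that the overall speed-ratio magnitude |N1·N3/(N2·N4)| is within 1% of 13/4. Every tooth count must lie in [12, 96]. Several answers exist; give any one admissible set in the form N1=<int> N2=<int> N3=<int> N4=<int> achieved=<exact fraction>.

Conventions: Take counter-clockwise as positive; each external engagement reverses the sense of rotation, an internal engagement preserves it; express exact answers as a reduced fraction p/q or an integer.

N1=13 N2=12 N3=36 N4=12 achieved=13/4

2-stage fixed-axis compound train for ratio 13/4
target = 13/4 in lowest terms: an exact hit needs N1·N3 = k·13 and N2·N4 = k·4 for one integer k, every count in [12, 96]; additionally prefer no 1:1 stage (N1 ≠ N2, N3 ≠ N4)
k = 1…35: no 1:1-free in-range split of k·13 and k·4 into factor pairs; take k = 36
k = 36: N1·N3 = 468 = 13·36, N2·N4 = 144 = 12·12
achieved = 13·36/(12·12) = 13/4; |achieved − target| = 0 ≤ 13/400 ✓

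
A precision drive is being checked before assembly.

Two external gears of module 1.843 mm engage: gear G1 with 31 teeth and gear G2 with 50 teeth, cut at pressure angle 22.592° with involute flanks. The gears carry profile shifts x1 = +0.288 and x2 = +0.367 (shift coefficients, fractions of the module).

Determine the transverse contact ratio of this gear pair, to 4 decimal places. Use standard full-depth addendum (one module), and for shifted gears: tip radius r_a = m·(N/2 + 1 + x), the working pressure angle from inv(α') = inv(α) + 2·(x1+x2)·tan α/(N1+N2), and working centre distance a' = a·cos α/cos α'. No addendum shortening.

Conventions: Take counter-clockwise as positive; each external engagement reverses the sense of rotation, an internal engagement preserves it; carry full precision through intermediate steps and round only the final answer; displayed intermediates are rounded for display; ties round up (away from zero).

1.5156

single-mesh involute tooth geometry (31T engaging 50T at module 1.843)
base radii: r_b1 = 26.374417, r_b2 = 42.539383
tip radii: r_a1 = 30.940284, r_a2 = 48.594381
inv(α') = inv(22.592°) + 2·(+0.288+0.367)·tan α/(31+50) = 0.02852068  ⇒  α' = 24.60982°
a' = a·cos α / cos α' = 74.6415·cos 22.592°/cos 24.60982° = 75.799022
action lengths: √(r_a1²−r_b1²) = 16.176875, √(r_a2²−r_b2²) = 23.490738
base pitch p_b = π·m·cos α = 5.345656
CR = (16.176875 + 23.490738 − 75.799022·sin 24.60982°)/5.345656 = 1.515647
contact ratio ≈ 1.5156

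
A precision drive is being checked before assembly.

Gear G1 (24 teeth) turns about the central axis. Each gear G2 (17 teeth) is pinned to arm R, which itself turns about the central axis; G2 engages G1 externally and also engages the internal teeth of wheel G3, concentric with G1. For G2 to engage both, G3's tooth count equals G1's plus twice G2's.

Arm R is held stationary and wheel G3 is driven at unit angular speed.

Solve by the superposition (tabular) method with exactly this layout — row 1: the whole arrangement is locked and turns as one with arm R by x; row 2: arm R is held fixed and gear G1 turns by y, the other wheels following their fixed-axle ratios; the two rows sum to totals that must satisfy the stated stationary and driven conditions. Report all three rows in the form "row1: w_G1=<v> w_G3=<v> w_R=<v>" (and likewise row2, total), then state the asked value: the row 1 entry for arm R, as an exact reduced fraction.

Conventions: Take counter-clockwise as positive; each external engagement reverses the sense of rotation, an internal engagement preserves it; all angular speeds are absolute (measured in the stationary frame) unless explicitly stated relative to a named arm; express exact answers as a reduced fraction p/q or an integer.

row1: w_G1=0 w_G3=0 w_R=0
row2: w_G1=-29/12 w_G3=1 w_R=0
total: w_G1=-29/12 w_G3=1 w_R=0
asked value: 0

topology: planetary set — G1 24T / G2 17T / G3 58T, arm = carrier (Willis)
superposition row 1 [locked train]: every member turns x
row 2 — arm fixed, fixed-axis ratios: sun y, ring −(24/58)·y, arm 0
boundary: total ω_arm = x = 0 and total ω_ring = x − (24/58)·y = 1  ⇒  y = -29/12, x = 0
row 2 ring = −(24/58)·(-29/12) = 1
totals (row 1 + row 2): sun 0 + (-29/12) = -29/12, ring 0 + 1 = 1, arm 0 + 0 = 0
asked cell (row1, arm) = 0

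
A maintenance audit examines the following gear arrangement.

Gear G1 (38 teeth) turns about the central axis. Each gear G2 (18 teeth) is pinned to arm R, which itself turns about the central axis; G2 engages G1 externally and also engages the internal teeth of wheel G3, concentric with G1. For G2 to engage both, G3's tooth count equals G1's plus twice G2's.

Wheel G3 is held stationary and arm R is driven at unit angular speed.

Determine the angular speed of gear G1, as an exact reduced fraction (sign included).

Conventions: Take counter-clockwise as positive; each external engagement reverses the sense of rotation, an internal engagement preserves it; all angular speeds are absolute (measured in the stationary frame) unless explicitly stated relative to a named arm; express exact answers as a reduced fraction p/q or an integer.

planetary set (38T centre, 18T on arm, 74T internal) — Willis relation
ring teeth: 38 + 2·18 = 74
38(ω_sun−ω_arm) = −74(ω_ring−ω_arm),  ω_ring = 0, ω_arm = 1
ω_sun = 1 − (74/38)(0−1) = 56/19
exact speed ratio = 56/19

56/19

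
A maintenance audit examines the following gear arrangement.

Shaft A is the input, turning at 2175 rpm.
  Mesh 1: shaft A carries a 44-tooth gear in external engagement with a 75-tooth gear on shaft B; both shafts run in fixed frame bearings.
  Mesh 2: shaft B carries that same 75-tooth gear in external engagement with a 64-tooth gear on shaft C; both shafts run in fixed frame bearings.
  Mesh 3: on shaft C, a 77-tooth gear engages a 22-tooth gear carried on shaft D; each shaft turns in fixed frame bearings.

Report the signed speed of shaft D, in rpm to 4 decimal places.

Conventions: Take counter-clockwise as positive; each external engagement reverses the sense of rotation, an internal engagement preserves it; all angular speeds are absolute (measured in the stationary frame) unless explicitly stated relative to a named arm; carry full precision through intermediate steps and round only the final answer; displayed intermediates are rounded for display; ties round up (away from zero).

topology: fixed-axis compound train — 3 meshes, A→D
mesh 1 [44T→75T]: ω = 2175.0000×44/75 = 1276.0000 rpm, sense flips to −
mesh 2 [75T→64T]: ω = 1276.0000×75/64 = 1495.3125 rpm, sense flips to +
mesh 3 [77T→22T]: ω = 1495.3125×77/22 = 5233.5938 rpm, sense flips to −
signed output speed = -5233.5938 rpm

-5233.5938 rpm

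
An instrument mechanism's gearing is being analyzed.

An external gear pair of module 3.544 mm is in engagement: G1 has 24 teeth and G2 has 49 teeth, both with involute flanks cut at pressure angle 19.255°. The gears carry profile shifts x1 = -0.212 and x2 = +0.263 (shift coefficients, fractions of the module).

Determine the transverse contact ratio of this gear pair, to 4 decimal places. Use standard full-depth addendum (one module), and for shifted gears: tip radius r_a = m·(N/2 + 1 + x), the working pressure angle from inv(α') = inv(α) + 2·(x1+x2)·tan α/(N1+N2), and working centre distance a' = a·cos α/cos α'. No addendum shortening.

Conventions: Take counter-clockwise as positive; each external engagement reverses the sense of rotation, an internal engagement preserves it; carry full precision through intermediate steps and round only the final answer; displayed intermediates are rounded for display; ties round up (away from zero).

single-mesh involute tooth geometry (24T engaging 49T at module 3.544)
base radii: r_b1 = 40.148994, r_b2 = 81.970863
tip radii: r_a1 = 45.320672, r_a2 = 91.304072
inv(α') = inv(19.255°) + 2·(-0.212+0.263)·tan α/(24+49) = 0.01373848  ⇒  α' = 19.48130°
a' = a·cos α / cos α' = 129.3560·cos 19.255°/cos 19.48130° = 129.535726
action lengths: √(r_a1²−r_b1²) = 21.024309, √(r_a2²−r_b2²) = 40.214564
base pitch p_b = π·m·cos α = 10.510982
CR = (21.024309 + 40.214564 − 129.535726·sin 19.48130°)/10.510982 = 1.716188
contact ratio ≈ 1.7162

1.7162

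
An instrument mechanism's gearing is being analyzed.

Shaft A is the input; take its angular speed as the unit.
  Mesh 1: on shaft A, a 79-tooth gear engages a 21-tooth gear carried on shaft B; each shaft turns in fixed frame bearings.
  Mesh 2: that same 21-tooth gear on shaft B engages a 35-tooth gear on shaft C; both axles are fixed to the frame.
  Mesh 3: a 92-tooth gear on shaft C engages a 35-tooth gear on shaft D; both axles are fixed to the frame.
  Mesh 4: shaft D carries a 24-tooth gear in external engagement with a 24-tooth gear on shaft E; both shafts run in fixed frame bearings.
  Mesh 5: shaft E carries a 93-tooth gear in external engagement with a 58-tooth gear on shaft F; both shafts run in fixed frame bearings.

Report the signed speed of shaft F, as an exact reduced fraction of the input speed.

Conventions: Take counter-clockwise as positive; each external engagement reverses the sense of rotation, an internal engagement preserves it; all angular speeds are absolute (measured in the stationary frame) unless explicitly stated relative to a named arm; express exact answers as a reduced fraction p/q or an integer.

5-mesh fixed-axis compound train (all bearings frame-fixed)
mesh 1 [79T→21T]: |ω|/ω_in = 1×79/21 = 79/21, sense flips to −
mesh 2 [21T→35T]: |ω|/ω_in = (79/21)×21/35 = 79/35, sense flips to +
mesh 3 [92T→35T]: |ω|/ω_in = (79/35)×92/35 = 7268/1225, sense flips to −
mesh 4 [24T→24T]: |ω|/ω_in = (7268/1225)×24/24 = 7268/1225, sense flips to +
mesh 5 [93T→58T]: |ω|/ω_in = (7268/1225)×93/58 = 337962/35525, sense flips to −
signed output speed (× input speed) = -337962/35525

-337962/35525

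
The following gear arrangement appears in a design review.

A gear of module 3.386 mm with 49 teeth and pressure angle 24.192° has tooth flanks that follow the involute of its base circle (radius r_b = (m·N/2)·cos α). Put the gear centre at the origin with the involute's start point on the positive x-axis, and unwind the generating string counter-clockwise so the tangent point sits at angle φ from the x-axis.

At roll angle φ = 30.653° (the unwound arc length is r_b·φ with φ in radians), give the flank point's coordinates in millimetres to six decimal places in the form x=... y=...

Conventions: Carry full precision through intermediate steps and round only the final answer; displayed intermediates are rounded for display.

x=85.738199 y=3.753016

recognized (one wheel, involute flank): single-mesh tooth geometry, m = 3.386, N = 49
pitch radius r_p = m·N/2 = 3.386·49/2 = 82.957000
base radius r_b = r_p·cos α = 82.957000·cos 24.192° = 75.671496
roll angle φ = 30.653° = 0.53499578 rad
x = r_b·(cos φ + φ·sin φ) = 85.738199
y = r_b·(sin φ − φ·cos φ) = 3.753016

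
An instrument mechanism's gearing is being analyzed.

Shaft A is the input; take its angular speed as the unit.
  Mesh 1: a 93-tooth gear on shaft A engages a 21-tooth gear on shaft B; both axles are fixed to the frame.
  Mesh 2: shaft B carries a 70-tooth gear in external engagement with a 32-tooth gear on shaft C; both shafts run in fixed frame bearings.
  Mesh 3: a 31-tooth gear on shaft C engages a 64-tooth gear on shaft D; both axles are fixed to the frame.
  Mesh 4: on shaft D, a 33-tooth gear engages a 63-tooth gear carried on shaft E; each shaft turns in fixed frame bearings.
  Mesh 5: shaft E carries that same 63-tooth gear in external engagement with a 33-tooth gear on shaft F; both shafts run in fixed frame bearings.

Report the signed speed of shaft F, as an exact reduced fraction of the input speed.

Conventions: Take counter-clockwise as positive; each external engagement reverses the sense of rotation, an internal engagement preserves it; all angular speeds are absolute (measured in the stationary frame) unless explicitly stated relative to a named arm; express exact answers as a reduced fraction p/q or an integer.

-4805/1024

5-mesh fixed-axis compound train (all bearings frame-fixed)
mesh 1 [93T→21T]: |ω|/ω_in = 1×93/21 = 31/7, sense flips to −
mesh 2 [70T→32T]: |ω|/ω_in = (31/7)×70/32 = 155/16, sense flips to +
mesh 3 [31T→64T]: |ω|/ω_in = (155/16)×31/64 = 4805/1024, sense flips to −
mesh 4 [33T→63T]: |ω|/ω_in = (4805/1024)×33/63 = 52855/21504, sense flips to +
mesh 5 [63T→33T]: |ω|/ω_in = (52855/21504)×63/33 = 4805/1024, sense flips to −
signed output speed (× input speed) = -4805/1024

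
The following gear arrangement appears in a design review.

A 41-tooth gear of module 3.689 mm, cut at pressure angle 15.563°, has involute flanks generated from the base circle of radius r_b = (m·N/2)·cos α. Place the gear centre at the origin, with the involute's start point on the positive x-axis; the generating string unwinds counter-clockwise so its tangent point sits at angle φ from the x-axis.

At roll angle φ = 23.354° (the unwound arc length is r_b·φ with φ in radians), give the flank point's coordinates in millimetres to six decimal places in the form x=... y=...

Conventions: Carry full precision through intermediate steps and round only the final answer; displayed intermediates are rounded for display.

x=78.654593 y=1.617344

class = single-mesh tooth geometry [base-circle involute, m = 3.689, 41T]
pitch radius r_p = m·N/2 = 3.689·41/2 = 75.624500
base radius r_b = r_p·cos α = 75.624500·cos 15.563° = 72.851805
roll angle φ = 23.354° = 0.40760419 rad
x = r_b·(cos φ + φ·sin φ) = 78.654593
y = r_b·(sin φ − φ·cos φ) = 1.617344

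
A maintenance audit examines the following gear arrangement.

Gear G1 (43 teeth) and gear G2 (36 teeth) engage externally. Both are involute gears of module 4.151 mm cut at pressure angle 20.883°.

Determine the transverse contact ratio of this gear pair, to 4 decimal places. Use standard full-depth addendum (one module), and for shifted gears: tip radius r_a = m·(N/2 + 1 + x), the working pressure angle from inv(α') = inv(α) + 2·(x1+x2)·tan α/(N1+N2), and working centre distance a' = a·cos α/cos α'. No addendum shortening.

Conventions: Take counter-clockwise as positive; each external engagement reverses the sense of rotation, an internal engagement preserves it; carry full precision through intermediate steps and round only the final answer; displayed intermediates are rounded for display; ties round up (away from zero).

topology: single-mesh involute geometry — m = 4.151, 43T/36T pair
base radii: r_b1 = 83.383922, r_b2 = 69.809795
tip radii: r_a1 = 93.397500, r_a2 = 78.869000
no profile shift: α' = α, a' = a
action lengths: √(r_a1²−r_b1²) = 42.073917, √(r_a2²−r_b2²) = 36.700295
base pitch p_b = π·m·cos α = 12.184108
CR = (42.073917 + 36.700295 − 163.964500·sin 20.88300°)/12.184108 = 1.668345
contact ratio ≈ 1.6683

1.6683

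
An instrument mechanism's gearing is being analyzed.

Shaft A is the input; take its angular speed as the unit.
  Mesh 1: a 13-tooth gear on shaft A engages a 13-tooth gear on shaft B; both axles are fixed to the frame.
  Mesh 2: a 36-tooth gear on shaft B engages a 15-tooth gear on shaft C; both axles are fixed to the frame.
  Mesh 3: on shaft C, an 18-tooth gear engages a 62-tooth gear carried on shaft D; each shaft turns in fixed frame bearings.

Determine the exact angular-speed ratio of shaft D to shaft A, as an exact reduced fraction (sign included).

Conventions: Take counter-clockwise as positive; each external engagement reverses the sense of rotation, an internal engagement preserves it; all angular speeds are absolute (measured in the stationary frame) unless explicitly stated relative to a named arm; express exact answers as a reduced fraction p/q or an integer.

-108/155

class = fixed-axis compound train [3 meshes; 3 ratios multiply, 3 sense flips]
mesh 1 [13T→13T]: running ratio 1, sense −
mesh 2 [36T→15T]: running ratio 12/5, sense +
mesh 3 [18T→62T]: running ratio 108/155, sense −
ω_out/ω_in = -108/155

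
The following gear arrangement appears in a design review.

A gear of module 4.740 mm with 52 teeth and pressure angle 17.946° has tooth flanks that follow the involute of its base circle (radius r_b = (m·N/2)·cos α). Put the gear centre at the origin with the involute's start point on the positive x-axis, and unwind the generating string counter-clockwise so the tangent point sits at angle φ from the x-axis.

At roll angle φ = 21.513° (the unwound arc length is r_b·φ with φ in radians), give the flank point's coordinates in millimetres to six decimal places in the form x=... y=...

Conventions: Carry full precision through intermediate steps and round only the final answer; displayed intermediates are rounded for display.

x=125.219554 y=2.039715

topology: single-mesh involute geometry — m = 4.740, N = 52
pitch radius r_p = m·N/2 = 4.740·52/2 = 123.240000
base radius r_b = r_p·cos α = 123.240000·cos 17.946° = 117.244046
roll angle φ = 21.513° = 0.37547268 rad
x = r_b·(cos φ + φ·sin φ) = 125.219554
y = r_b·(sin φ − φ·cos φ) = 2.039715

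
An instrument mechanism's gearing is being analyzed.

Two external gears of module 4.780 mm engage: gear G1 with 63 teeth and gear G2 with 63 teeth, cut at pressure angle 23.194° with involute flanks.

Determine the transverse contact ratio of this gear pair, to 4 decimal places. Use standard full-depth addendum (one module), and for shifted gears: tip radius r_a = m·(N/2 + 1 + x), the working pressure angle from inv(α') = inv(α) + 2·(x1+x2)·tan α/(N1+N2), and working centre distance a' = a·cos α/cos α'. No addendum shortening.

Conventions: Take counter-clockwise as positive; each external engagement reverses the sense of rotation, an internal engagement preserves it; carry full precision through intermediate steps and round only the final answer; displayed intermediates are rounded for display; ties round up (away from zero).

1.6316

single-mesh involute tooth geometry (63T engaging 63T at module 4.780)
base radii: r_b1 = 138.400419, r_b2 = 138.400419
tip radii: r_a1 = 155.350000, r_a2 = 155.350000
no profile shift: α' = α, a' = a
action lengths: √(r_a1²−r_b1²) = 70.561651, √(r_a2²−r_b2²) = 70.561651
base pitch p_b = π·m·cos α = 13.803103
CR = (70.561651 + 70.561651 − 301.140000·sin 23.19400°)/13.803103 = 1.631562
contact ratio ≈ 1.6316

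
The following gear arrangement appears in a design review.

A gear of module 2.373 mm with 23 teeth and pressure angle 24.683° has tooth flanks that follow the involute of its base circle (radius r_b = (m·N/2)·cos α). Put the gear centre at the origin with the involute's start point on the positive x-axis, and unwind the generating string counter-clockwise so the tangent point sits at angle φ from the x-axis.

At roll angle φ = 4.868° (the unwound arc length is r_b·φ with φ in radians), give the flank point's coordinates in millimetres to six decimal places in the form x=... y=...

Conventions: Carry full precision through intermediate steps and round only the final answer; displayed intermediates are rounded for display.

x=24.885452 y=0.005066

single-mesh involute tooth geometry (23T wheel at module 2.373)
pitch radius r_p = m·N/2 = 2.373·23/2 = 27.289500
base radius r_b = r_p·cos α = 27.289500·cos 24.683° = 24.796116
roll angle φ = 4.868° = 0.08496263 rad
x = r_b·(cos φ + φ·sin φ) = 24.885452
y = r_b·(sin φ − φ·cos φ) = 0.005066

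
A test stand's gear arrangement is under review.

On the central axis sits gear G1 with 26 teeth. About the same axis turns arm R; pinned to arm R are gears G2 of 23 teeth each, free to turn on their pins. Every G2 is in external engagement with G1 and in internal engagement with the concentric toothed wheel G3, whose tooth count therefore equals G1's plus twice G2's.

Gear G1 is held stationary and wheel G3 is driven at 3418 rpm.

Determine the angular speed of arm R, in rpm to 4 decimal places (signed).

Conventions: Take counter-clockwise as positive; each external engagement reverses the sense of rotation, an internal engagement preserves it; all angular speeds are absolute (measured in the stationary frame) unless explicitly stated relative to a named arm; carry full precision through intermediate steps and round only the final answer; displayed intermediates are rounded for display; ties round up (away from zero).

class = planetary set [G3 = 26+2·23 = 72; Willis about the carrier]
normalise by the input: solve with ω_ring = 1, then scale by 3418 rpm
ring teeth: 26 + 2·23 = 72
26(ω_sun−ω_arm) = −72(ω_ring−ω_arm),  ω_sun = 0, ω_ring = 1
26(0−ω_arm) = −72(1−ω_arm)  ⇒  98·ω_arm = 72  ⇒  ω_arm = 36/49
scale: ω_arm = 36/49 × 3418 rpm = +2511.1837 rpm

+2511.1837 rpm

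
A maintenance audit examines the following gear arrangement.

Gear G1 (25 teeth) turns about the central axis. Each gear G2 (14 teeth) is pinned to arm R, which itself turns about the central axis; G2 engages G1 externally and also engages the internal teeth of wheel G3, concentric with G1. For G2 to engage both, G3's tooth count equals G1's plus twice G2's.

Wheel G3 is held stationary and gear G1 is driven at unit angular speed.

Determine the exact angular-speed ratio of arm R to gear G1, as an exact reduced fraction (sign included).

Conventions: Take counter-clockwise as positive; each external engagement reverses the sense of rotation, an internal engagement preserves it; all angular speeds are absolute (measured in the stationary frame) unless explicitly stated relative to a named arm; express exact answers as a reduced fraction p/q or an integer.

25/78

topology: planetary set — G1 25T / G2 14T / G3 53T, arm = carrier (Willis)
ring teeth: 25 + 2·14 = 53
25(ω_sun−ω_arm) = −53(ω_ring−ω_arm),  ω_ring = 0, ω_sun = 1
25(1−ω_arm) = −53(0−ω_arm)  ⇒  78·ω_arm = 25  ⇒  ω_arm = 25/78
ω_out/ω_in = 25/78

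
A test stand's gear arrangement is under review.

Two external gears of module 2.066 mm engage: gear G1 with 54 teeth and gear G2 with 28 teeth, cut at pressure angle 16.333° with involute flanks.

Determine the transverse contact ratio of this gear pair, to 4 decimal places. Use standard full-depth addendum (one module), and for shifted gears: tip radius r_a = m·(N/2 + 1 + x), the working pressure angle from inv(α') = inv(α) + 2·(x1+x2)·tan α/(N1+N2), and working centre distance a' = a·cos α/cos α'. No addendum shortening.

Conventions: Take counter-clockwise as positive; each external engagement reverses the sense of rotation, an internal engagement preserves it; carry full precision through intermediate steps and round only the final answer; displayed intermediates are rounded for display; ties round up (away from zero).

1.9088

single-mesh involute tooth geometry (54T engaging 28T at module 2.066)
base radii: r_b1 = 53.530833, r_b2 = 27.756728
tip radii: r_a1 = 57.848000, r_a2 = 30.990000
no profile shift: α' = α, a' = a
action lengths: √(r_a1²−r_b1²) = 21.928088, √(r_a2²−r_b2²) = 13.782023
base pitch p_b = π·m·cos α = 6.228595
CR = (21.928088 + 13.782023 − 84.706000·sin 16.33300°)/6.228595 = 1.908799
contact ratio ≈ 1.9088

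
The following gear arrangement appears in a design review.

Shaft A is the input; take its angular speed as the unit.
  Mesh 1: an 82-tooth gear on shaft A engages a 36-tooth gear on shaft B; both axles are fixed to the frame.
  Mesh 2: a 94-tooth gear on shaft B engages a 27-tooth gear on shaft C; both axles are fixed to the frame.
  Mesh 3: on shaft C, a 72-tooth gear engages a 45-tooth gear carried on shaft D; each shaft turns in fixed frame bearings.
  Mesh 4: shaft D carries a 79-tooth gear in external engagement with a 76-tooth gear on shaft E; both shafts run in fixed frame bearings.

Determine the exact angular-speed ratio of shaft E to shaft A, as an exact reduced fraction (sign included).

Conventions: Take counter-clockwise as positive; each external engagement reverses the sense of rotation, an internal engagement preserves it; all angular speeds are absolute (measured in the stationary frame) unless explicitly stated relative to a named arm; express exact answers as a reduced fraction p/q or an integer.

class = fixed-axis compound train [4 meshes; 4 ratios multiply, 4 sense flips]
mesh 1 [82T→36T]: running ratio 41/18, sense −
mesh 2 [94T→27T]: running ratio 1927/243, sense +
mesh 3 [72T→45T]: running ratio 15416/1215, sense −
mesh 4 [79T→76T]: running ratio 304466/23085, sense +
ω_out/ω_in = 304466/23085

304466/23085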